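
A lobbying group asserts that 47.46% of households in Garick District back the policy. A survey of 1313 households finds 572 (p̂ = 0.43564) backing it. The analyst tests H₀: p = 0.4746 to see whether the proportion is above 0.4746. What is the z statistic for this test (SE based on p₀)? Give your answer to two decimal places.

p̂ = 572/1313 = 0.4356.
SE = √(p₀(1−p₀)/n) = √(0.24935/1313) = 0.0138.
z = (0.4356 − 0.4746)/0.0138 = -0.0390/0.0138 = -2.83.
p-value = P(Z > -2.827) ≈ 0.9976.

z = -2.83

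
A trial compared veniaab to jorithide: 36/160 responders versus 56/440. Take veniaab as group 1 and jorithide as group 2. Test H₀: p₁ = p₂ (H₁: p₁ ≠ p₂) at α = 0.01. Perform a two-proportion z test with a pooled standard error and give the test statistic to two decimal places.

z = 2.94

p̂₁ = 36/160 = 0.22500, p̂₂ = 56/440 = 0.12727.
Pooled p̂ = (36+56)/(160+440) = 92/600 = 0.15333.
SE = √(p̂(1−p̂)(1/n₁+1/n₂)) = √(0.15333·0.84667·0.00852273) = √(0.00110644) = 0.03326.
z = (0.22500 − 0.12727)/0.03326 = 0.09773/0.03326 = 2.94.
p-value = 2·P(Z > 2.938) ≈ 0.0033. With α = 0.01, reject H₀.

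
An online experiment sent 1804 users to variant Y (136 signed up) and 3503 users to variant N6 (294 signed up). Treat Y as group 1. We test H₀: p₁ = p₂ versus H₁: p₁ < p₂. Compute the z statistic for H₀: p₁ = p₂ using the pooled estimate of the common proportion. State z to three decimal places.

z = -1.080

p̂₁ = 136/1804 ≈ 0.07539, p̂₂ = 294/3503 ≈ 0.08393.
Pooled p̂ = (136+294)/(1804+3503) = 430/5307 = 0.08103.
SE = √(0.07446 × 0.000839793) = 0.00791.
z = (0.07539 − 0.08393)/0.00791 = -0.00854/0.00791 = -1.080.
p-value = P(Z < -1.080) ≈ 0.1401.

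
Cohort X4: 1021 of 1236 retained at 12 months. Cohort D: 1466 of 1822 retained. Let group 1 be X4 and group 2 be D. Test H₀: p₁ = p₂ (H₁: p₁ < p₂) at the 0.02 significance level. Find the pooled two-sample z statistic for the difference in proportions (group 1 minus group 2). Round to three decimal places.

p̂₁ = 1021/1236 ≈ 0.82605, p̂₂ = 1466/1822 ≈ 0.80461.
Pooled p̂ = (1021+1466)/(1236+1822) = 2487/3058 = 0.81328.
SE = √(0.151858 × 0.00135791) = 0.01436.
z = (0.82605 − 0.80461)/0.01436 = 0.02144/0.01436 = 1.493.
p-value = P(Z < 1.493) ≈ 0.9323; since p > α = 0.02, fail to reject H₀.

z = 1.493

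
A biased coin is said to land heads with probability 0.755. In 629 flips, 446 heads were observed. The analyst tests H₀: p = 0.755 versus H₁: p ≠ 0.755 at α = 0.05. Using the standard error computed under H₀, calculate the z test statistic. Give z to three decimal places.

z = -2.679

p̂ = 446/629 ≈ 0.70906.
SE = √(p₀(1−p₀)/n) = √(0.18498/629) = 0.01715.
z = (0.70906 − 0.755)/0.01715 = -0.04594/0.01715 = -2.679.
p-value = 2·P(Z > 2.679) ≈ 0.0074. With α = 0.05, reject H₀.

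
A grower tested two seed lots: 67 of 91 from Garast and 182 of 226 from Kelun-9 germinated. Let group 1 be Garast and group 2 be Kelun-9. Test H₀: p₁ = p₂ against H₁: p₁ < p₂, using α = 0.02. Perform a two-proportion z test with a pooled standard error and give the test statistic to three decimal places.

p̂₁ = 67/91 = 0.73626, p̂₂ = 182/226 = 0.80531.
Pooled p̂ = (67+182)/(91+226) = 249/317 = 0.78549.
SE = √(0.168496 × 0.0154138) = 0.05096.
z = (0.73626 − 0.80531)/0.05096 = -0.06905/0.05096 = -1.355.
p-value = P(Z < -1.355) ≈ 0.0877. With α = 0.02, fail to reject H₀.

z = -1.355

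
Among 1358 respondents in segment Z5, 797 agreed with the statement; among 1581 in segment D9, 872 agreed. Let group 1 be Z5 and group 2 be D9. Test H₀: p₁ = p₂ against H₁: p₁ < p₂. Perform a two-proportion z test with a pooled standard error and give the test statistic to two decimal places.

z = 1.93

p̂₁ = 797/1358 ≈ 0.5869, p̂₂ = 872/1581 ≈ 0.5515.
Pooled p̂ = (797+872)/(1358+1581) = 1669/2939 = 0.5679.
SE = √(0.245392 × 0.00136889) = 0.0183.
z = (0.5869 − 0.5515)/0.0183 = 0.0354/0.0183 = 1.93.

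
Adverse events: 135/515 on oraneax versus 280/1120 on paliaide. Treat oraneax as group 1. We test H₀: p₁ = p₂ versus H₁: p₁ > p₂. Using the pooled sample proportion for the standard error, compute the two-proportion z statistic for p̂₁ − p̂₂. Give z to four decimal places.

z = 0.5238

p̂₁ = 135/515 = 0.262136, p̂₂ = 280/1120 = 0.250000.
Pooled p̂ = (135+280)/(515+1120) = 415/1635 = 0.253823.
SE = √(p̂(1−p̂)(1/n₁+1/n₂)) = √(0.253823·0.746177·0.0028346) = √(0.000536865) = 0.023170.
z = (0.262136 − 0.250000)/0.023170 = 0.012136/0.023170 = 0.5238.
p-value = P(Z > 0.524) ≈ 0.3002.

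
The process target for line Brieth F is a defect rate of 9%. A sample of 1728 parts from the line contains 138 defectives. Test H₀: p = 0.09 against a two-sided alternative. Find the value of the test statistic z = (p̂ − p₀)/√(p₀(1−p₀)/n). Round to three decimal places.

p̂ = 138/1728 = 0.079861.
Under H₀, SE = √(0.09·0.91/1728) = √(4.73958e-05) = 0.006884.
z = (0.079861 − 0.09)/0.006884 = -0.010139/0.006884 = -1.473.

z = -1.473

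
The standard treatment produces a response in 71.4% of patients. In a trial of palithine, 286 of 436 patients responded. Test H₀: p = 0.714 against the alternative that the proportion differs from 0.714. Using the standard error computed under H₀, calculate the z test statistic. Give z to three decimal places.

z = -2.682

p̂ = 286/436 = 0.65596.
SE = √(p₀(1−p₀)/n) = √(0.2042/436) = 0.02164.
z = (0.65596 − 0.714)/0.02164 = -0.05804/0.02164 = -2.682.
Two-sided p-value ≈ 2·Φ(−2.682) = 0.0073.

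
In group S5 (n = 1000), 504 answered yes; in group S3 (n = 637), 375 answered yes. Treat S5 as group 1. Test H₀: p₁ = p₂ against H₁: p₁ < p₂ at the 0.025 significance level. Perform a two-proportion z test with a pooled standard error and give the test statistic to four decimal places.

p̂₁ = 504/1000 = 0.5040000, p̂₂ = 375/637 = 0.5886970.
Pooled p̂ = (504+375)/(1000+637) = 879/1637 = 0.5369578.
SE = √(0.248634 × 0.00256986) = 0.0252776.
z = (0.5040000 − 0.5886970)/0.0252776 = -0.0846970/0.0252776 = -3.3507.
p-value = P(Z < -3.351) ≈ 0.0004. With α = 0.025, reject H₀.

z = -3.3507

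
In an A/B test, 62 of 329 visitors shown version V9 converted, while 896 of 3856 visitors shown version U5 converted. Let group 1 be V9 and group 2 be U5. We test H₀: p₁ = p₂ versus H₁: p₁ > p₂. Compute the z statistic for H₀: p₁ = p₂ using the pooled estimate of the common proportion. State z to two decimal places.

z = -1.82

p̂₁ = 62/329 = 0.18845, p̂₂ = 896/3856 = 0.23237.
Pooled p̂ = (62+896)/(329+3856) = 958/4185 = 0.22891.
SE = √(p̂(1−p̂)(1/n₁+1/n₂)) = √(0.22891·0.77109·0.00329885) = √(0.000582286) = 0.02413.
z = (0.18845 − 0.23237)/0.02413 = -0.04392/0.02413 = -1.82.
p-value = P(Z > -1.820) ≈ 0.9656.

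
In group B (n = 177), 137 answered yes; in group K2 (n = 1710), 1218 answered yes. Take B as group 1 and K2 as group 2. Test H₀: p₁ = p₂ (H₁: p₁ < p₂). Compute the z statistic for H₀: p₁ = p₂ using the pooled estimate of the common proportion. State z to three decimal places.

z = 1.738

p̂₁ = 137/177 = 0.774011, p̂₂ = 1218/1710 = 0.712281.
Pooled p̂ = (137+1218)/(177+1710) = 1355/1887 = 0.718071.
SE = √(p̂(1−p̂)(1/n₁+1/n₂)) = √(0.718071·0.281929·0.00623451) = √(0.00126215) = 0.035527.
z = (0.774011 − 0.712281)/0.035527 = 0.061730/0.035527 = 1.738.
p-value = P(Z < 1.738) ≈ 0.9589.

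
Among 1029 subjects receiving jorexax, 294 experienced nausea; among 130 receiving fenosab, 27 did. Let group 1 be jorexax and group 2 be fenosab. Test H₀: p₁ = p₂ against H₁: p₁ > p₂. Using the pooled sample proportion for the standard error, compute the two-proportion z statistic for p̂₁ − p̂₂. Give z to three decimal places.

p̂₁ = 294/1029 ≈ 0.28571, p̂₂ = 27/130 ≈ 0.20769.
Pooled p̂ = (294+27)/(1029+130) = 321/1159 = 0.27696.
SE = √(p̂(1−p̂)(1/n₁+1/n₂)) = √(0.27696·0.72304·0.00866412) = √(0.00173503) = 0.04165.
z = (0.28571 − 0.20769)/0.04165 = 0.07802/0.04165 = 1.873.
p-value = P(Z > 1.873) ≈ 0.0305.

z = 1.873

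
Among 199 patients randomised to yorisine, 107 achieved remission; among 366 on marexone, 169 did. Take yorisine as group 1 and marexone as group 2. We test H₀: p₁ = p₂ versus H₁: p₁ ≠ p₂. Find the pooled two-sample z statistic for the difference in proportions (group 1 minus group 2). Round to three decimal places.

z = 1.725

p̂₁ = 107/199 ≈ 0.53769, p̂₂ = 169/366 ≈ 0.46175.
Pooled p̂ = (107+169)/(199+366) = 276/565 = 0.48850.
SE = √(p̂(1−p̂)(1/n₁+1/n₂)) = √(0.48850·0.51150·0.00775737) = √(0.00193831) = 0.04403.
z = (0.53769 − 0.46175)/0.04403 = 0.07594/0.04403 = 1.725.
p-value = 2·P(Z > 1.725) ≈ 0.0846.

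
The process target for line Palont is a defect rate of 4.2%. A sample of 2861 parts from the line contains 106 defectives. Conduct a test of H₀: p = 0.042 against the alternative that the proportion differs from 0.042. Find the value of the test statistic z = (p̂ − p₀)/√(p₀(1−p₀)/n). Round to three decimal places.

p̂ = 106/2861 ≈ 0.03705.
SE = √(p₀(1−p₀)/n) = √(0.040236/2861) = 0.00375.
z = (0.03705 − 0.042)/0.00375 = -0.00495/0.00375 = -1.320.

z = -1.320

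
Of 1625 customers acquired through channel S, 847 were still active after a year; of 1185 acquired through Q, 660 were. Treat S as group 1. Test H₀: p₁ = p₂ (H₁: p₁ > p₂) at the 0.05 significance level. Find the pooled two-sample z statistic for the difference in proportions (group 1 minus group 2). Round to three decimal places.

z = -1.876

p̂₁ = 847/1625 = 0.52123, p̂₂ = 660/1185 = 0.55696.
Pooled p̂ = (847+660)/(1625+1185) = 1507/2810 = 0.53630.
SE = √(p̂(1−p̂)(1/n₁+1/n₂)) = √(0.53630·0.46370·0.00145927) = √(0.000362894) = 0.01905.
z = (0.52123 − 0.55696)/0.01905 = -0.03573/0.01905 = -1.876.
p-value = P(Z > -1.876) ≈ 0.9697, so at α = 0.05 we fail to reject H₀.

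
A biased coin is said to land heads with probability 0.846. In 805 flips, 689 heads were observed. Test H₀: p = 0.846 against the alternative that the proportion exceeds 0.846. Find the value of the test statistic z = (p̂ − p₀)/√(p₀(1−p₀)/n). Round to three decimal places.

p̂ = 689/805 = 0.85590.
SE = √(p₀(1−p₀)/n) = √(0.13028/805) = 0.01272.
z = (0.85590 − 0.846)/0.01272 = 0.00990/0.01272 = 0.778.

z = 0.778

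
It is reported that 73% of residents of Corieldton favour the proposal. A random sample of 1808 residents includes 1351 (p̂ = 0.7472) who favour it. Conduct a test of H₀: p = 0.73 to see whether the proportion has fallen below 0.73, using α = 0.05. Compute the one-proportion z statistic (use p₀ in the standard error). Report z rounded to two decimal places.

z = 1.65

p̂ = 1351/1808 = 0.7472.
SE = √(p₀(1−p₀)/n) = √(0.1971/1808) = 0.0104.
z = (0.7472 − 0.73)/0.0104 = 0.0172/0.0104 = 1.65.
p-value = P(Z < 1.651) ≈ 0.9506, so at α = 0.05 we fail to reject H₀.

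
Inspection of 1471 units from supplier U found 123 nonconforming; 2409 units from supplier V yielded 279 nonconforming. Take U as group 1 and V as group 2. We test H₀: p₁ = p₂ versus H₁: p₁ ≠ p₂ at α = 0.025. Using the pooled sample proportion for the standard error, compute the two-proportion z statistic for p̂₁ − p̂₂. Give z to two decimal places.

z = -3.19

p̂₁ = 123/1471 = 0.0836, p̂₂ = 279/2409 = 0.1158.
Pooled p̂ = (123+279)/(1471+2409) = 402/3880 = 0.1036.
SE = √(p̂(1−p̂)(1/n₁+1/n₂)) = √(0.1036·0.8964·0.00109492) = √(0.000101689) = 0.0101.
z = (0.0836 − 0.1158)/0.0101 = -0.0322/0.0101 = -3.19.
Two-sided p-value ≈ 2·Φ(−3.193) = 0.0014; since p < α = 0.025, reject H₀.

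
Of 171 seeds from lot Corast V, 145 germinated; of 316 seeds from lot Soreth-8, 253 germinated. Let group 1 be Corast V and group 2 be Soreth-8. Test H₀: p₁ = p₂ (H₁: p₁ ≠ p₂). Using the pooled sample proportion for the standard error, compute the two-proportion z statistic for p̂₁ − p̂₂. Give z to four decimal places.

z = 1.2898

p̂₁ = 145/171 = 0.847953, p̂₂ = 253/316 = 0.800633.
Pooled p̂ = (145+253)/(171+316) = 398/487 = 0.817248.
SE = √(0.149353 × 0.00901251) = 0.036689.
z = (0.847953 − 0.800633)/0.036689 = 0.047320/0.036689 = 1.2898.
p-value = 2·P(Z > 1.290) ≈ 0.1971.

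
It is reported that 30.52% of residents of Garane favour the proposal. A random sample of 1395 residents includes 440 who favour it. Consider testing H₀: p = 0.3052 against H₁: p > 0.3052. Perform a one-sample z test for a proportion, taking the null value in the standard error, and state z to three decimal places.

p̂ = 440/1395 = 0.31541.
SE = √(p₀(1−p₀)/n) = √(0.21205/1395) = 0.01233.
z = (0.31541 − 0.3052)/0.01233 = 0.01021/0.01233 = 0.828.
p-value = P(Z > 0.828) ≈ 0.2038.

z = 0.828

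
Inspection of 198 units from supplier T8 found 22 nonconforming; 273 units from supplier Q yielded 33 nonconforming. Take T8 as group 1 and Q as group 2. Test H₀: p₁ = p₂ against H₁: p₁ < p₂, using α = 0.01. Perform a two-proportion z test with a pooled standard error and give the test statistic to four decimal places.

z = -0.3258

p̂₁ = 22/198 ≈ 0.111111, p̂₂ = 33/273 ≈ 0.120879.
Pooled p̂ = (22+33)/(198+273) = 55/471 = 0.116773.
SE = √(p̂(1−p̂)(1/n₁+1/n₂)) = √(0.116773·0.883227·0.00871351) = √(0.000898685) = 0.029978.
z = (0.111111 − 0.120879)/0.029978 = -0.009768/0.029978 = -0.3258.
p-value = P(Z < -0.326) ≈ 0.3723; since p > α = 0.01, fail to reject H₀.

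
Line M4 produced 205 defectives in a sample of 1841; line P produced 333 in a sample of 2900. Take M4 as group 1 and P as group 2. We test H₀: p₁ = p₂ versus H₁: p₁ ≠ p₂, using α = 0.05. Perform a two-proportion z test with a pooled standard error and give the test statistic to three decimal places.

p̂₁ = 205/1841 ≈ 0.11135, p̂₂ = 333/2900 ≈ 0.11483.
Pooled p̂ = (205+333)/(1841+2900) = 538/4741 = 0.11348.
SE = √(p̂(1−p̂)(1/n₁+1/n₂)) = √(0.11348·0.88652·0.000888011) = √(8.93346e-05) = 0.00945.
z = (0.11135 − 0.11483)/0.00945 = -0.00348/0.00945 = -0.368.
Two-sided p-value ≈ 2·Φ(−0.368) = 0.7131; since p > α = 0.05, fail to reject H₀.

z = -0.368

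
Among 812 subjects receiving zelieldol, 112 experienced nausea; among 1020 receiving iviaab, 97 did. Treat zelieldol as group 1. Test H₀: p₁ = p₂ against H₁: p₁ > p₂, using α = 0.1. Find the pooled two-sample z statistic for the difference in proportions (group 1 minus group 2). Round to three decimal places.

z = 2.865

p̂₁ = 112/812 = 0.13793, p̂₂ = 97/1020 = 0.09510.
Pooled p̂ = (112+97)/(812+1020) = 209/1832 = 0.11408.
SE = √(p̂(1−p̂)(1/n₁+1/n₂)) = √(0.11408·0.88592·0.00221192) = √(0.000223554) = 0.01495.
z = (0.13793 − 0.09510)/0.01495 = 0.04283/0.01495 = 2.865.
p-value = P(Z > 2.865) ≈ 0.0021, so at α = 0.1 we reject H₀.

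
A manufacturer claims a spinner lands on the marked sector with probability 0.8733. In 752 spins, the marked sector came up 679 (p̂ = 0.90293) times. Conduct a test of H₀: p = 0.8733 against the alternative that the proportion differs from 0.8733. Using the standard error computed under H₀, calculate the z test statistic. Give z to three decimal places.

z = 2.442

p̂ = 679/752 ≈ 0.902926.
SE = √(p₀(1−p₀)/n) = √(0.11065/752) = 0.012130.
z = (0.902926 − 0.8733)/0.012130 = 0.029626/0.012130 = 2.442.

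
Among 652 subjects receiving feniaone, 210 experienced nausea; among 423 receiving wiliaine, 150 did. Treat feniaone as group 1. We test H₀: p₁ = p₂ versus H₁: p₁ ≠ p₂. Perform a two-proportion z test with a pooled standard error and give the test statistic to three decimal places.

z = -1.104

p̂₁ = 210/652 = 0.32209, p̂₂ = 150/423 = 0.35461.
Pooled p̂ = (210+150)/(652+423) = 360/1075 = 0.33488.
SE = √(0.222737 × 0.00389781) = 0.02946.
z = (0.32209 − 0.35461)/0.02946 = -0.03252/0.02946 = -1.104.
Two-sided p-value ≈ 2·Φ(−1.104) = 0.2697.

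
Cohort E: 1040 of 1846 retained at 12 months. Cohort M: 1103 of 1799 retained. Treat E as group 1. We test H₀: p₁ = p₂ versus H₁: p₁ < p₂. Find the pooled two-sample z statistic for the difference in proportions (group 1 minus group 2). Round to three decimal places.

z = -3.050

p̂₁ = 1040/1846 ≈ 0.56338, p̂₂ = 1103/1799 ≈ 0.61312.
Pooled p̂ = (1040+1103)/(1846+1799) = 2143/3645 = 0.58793.
SE = √(p̂(1−p̂)(1/n₁+1/n₂)) = √(0.58793·0.41207·0.00109758) = √(0.000265908) = 0.01631.
z = (0.56338 − 0.61312)/0.01631 = -0.04974/0.01631 = -3.050.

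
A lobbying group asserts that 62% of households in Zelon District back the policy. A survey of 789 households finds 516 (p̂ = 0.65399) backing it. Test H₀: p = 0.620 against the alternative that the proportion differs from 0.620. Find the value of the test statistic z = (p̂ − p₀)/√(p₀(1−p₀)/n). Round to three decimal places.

p̂ = 516/789 = 0.65399.
Standard error under H₀: √(0.62×0.38/789) = 0.01728.
z = (0.65399 − 0.62)/0.01728 = 0.03399/0.01728 = 1.967.
Two-sided p-value ≈ 2·Φ(−1.967) = 0.0492.

z = 1.967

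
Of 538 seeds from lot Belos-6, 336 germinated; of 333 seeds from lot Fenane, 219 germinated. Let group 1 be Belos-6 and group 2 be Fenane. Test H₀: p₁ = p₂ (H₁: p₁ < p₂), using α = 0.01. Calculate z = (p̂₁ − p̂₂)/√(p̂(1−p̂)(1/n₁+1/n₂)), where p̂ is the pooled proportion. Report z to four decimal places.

p̂₁ = 336/538 = 0.624535, p̂₂ = 219/333 = 0.657658.
Pooled p̂ = (336+219)/(538+333) = 555/871 = 0.637199.
SE = √(0.231177 × 0.00486174) = 0.033525.
z = (0.624535 − 0.657658)/0.033525 = -0.033123/0.033525 = -0.9880.
p-value = P(Z < -0.988) ≈ 0.1616. With α = 0.01, fail to reject H₀.

z = -0.9880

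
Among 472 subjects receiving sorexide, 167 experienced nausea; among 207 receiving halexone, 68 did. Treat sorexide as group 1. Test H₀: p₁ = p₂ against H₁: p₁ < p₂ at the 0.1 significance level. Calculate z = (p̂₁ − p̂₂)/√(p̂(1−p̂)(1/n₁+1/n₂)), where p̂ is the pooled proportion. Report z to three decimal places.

z = 0.638

p̂₁ = 167/472 = 0.35381, p̂₂ = 68/207 = 0.32850.
Pooled p̂ = (167+68)/(472+207) = 235/679 = 0.34610.
SE = √(0.226314 × 0.00694956) = 0.03966.
z = (0.35381 − 0.32850)/0.03966 = 0.02531/0.03966 = 0.638.
p-value = P(Z < 0.638) ≈ 0.7383. With α = 0.1, fail to reject H₀.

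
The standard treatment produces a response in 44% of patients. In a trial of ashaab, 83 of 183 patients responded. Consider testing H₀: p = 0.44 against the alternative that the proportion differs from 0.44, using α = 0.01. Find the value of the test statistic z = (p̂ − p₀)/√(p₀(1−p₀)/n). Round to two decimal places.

p̂ = 83/183 = 0.4536.
SE = √(p₀(1−p₀)/n) = √(0.2464/183) = 0.0367.
z = (0.4536 − 0.44)/0.0367 = 0.0136/0.0367 = 0.37.
p-value = 2·P(Z > 0.369) ≈ 0.7119, so at α = 0.01 we fail to reject H₀.

z = 0.37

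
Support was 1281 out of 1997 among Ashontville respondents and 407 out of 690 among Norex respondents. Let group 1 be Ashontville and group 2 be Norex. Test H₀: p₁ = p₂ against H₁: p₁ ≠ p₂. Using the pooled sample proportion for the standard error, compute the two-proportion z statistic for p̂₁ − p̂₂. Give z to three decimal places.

z = 2.418

p̂₁ = 1281/1997 = 0.64146, p̂₂ = 407/690 = 0.58986.
Pooled p̂ = (1281+407)/(1997+690) = 1688/2687 = 0.62821.
SE = √(0.233562 × 0.00195003) = 0.02134.
z = (0.64146 − 0.58986)/0.02134 = 0.05160/0.02134 = 2.418.
Two-sided p-value ≈ 2·Φ(−2.418) = 0.0156.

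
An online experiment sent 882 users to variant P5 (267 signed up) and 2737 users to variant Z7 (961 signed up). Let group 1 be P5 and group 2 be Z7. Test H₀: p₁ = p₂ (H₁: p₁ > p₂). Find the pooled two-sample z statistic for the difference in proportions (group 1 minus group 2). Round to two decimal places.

p̂₁ = 267/882 ≈ 0.3027, p̂₂ = 961/2737 ≈ 0.3511.
Pooled p̂ = (267+961)/(882+2737) = 1228/3619 = 0.3393.
SE = √(0.224182 × 0.00149915) = 0.0183.
z = (0.3027 − 0.3511)/0.0183 = -0.0484/0.0183 = -2.64.
p-value = P(Z > -2.640) ≈ 0.9959.

z = -2.64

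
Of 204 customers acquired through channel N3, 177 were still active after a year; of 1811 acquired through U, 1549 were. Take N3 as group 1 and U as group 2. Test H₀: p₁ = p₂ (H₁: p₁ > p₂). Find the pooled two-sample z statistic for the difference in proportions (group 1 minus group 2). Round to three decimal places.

z = 0.476

p̂₁ = 177/204 ≈ 0.86765, p̂₂ = 1549/1811 ≈ 0.85533.
Pooled p̂ = (177+1549)/(204+1811) = 1726/2015 = 0.85658.
SE = √(p̂(1−p̂)(1/n₁+1/n₂)) = √(0.85658·0.14342·0.00545414) = √(0.000670062) = 0.02589.
z = (0.86765 − 0.85533)/0.02589 = 0.01232/0.02589 = 0.476.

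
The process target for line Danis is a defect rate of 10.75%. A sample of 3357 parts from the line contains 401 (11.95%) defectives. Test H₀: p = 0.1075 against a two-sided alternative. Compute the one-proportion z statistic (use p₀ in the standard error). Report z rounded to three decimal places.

z = 2.236

p̂ = 401/3357 ≈ 0.119452.
SE = √(p₀(1−p₀)/n) = √(0.095944/3357) = 0.005346.
z = (0.119452 − 0.1075)/0.005346 = 0.011952/0.005346 = 2.236.
Two-sided p-value ≈ 2·Φ(−2.236) = 0.0254.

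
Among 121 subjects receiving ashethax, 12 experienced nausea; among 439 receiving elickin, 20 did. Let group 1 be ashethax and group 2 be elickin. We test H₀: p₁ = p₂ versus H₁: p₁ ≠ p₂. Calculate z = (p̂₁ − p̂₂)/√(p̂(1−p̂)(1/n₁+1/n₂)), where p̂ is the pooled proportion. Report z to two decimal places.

z = 2.25

p̂₁ = 12/121 = 0.0992, p̂₂ = 20/439 = 0.0456.
Pooled p̂ = (12+20)/(121+439) = 32/560 = 0.0571.
SE = √(0.0538776 × 0.0105424) = 0.0238.
z = (0.0992 − 0.0456)/0.0238 = 0.0536/0.0238 = 2.25.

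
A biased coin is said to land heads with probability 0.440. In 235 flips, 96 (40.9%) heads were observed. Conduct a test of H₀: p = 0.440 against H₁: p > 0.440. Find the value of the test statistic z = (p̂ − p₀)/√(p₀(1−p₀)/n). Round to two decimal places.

z = -0.97

p̂ = 96/235 ≈ 0.4085.
Standard error under H₀: √(0.44×0.56/235) = 0.0324.
z = (0.4085 − 0.44)/0.0324 = -0.0315/0.0324 = -0.97.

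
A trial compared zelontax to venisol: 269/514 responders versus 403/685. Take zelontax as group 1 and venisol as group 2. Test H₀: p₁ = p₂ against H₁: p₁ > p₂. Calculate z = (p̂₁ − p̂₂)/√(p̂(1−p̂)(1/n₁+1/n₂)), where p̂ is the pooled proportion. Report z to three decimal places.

p̂₁ = 269/514 ≈ 0.52335, p̂₂ = 403/685 ≈ 0.58832.
Pooled p̂ = (269+403)/(514+685) = 672/1199 = 0.56047.
SE = √(p̂(1−p̂)(1/n₁+1/n₂)) = √(0.56047·0.43953·0.00340538) = √(0.000838894) = 0.02896.
z = (0.52335 − 0.58832)/0.02896 = -0.06497/0.02896 = -2.243.
p-value = P(Z > -2.243) ≈ 0.9876.

z = -2.243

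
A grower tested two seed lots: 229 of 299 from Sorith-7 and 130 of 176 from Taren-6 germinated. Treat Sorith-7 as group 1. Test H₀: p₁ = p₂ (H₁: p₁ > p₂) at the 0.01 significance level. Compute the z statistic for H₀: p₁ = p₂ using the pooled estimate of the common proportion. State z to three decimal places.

p̂₁ = 229/299 ≈ 0.76589, p̂₂ = 130/176 ≈ 0.73864.
Pooled p̂ = (229+130)/(299+176) = 359/475 = 0.75579.
SE = √(0.184572 × 0.0090263) = 0.04082.
z = (0.76589 − 0.73864)/0.04082 = 0.02725/0.04082 = 0.668.
p-value = P(Z > 0.668) ≈ 0.2522, so at α = 0.01 we fail to reject H₀.

z = 0.668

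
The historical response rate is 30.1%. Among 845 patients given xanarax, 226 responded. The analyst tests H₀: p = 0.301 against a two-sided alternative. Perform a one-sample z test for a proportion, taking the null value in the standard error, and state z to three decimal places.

z = -2.126

p̂ = 226/845 ≈ 0.267456.
Standard error under H₀: √(0.301×0.699/845) = 0.015780.
z = (0.267456 − 0.301)/0.015780 = -0.033544/0.015780 = -2.126.
Two-sided p-value ≈ 2·Φ(−2.126) = 0.0335.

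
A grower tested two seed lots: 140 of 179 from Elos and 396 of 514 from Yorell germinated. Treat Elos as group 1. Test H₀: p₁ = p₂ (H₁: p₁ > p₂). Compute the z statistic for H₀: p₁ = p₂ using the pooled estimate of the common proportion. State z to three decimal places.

z = 0.322

p̂₁ = 140/179 = 0.78212, p̂₂ = 396/514 = 0.77043.
Pooled p̂ = (140+396)/(179+514) = 536/693 = 0.77345.
SE = √(p̂(1−p̂)(1/n₁+1/n₂)) = √(0.77345·0.22655·0.00753212) = √(0.00131982) = 0.03633.
z = (0.78212 − 0.77043)/0.03633 = 0.01169/0.03633 = 0.322.
p-value = P(Z > 0.322) ≈ 0.3738.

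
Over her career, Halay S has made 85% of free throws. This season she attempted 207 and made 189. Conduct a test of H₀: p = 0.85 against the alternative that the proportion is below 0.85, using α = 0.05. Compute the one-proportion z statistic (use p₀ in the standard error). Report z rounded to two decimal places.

z = 2.54

p̂ = 189/207 ≈ 0.9130.
SE = √(p₀(1−p₀)/n) = √(0.1275/207) = 0.0248.
z = (0.9130 − 0.85)/0.0248 = 0.0630/0.0248 = 2.54.
p-value = P(Z < 2.540) ≈ 0.9945. With α = 0.05, fail to reject H₀.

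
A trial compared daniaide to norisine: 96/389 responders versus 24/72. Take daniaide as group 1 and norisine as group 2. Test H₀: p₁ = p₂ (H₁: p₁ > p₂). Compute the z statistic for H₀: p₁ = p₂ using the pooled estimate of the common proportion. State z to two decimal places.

z = -1.54

p̂₁ = 96/389 ≈ 0.2468, p̂₂ = 24/72 ≈ 0.3333.
Pooled p̂ = (96+24)/(389+72) = 120/461 = 0.2603.
SE = √(p̂(1−p̂)(1/n₁+1/n₂)) = √(0.2603·0.7397·0.0164596) = √(0.00316922) = 0.0563.
z = (0.2468 − 0.3333)/0.0563 = -0.0865/0.0563 = -1.54.
p-value = P(Z > -1.537) ≈ 0.9379.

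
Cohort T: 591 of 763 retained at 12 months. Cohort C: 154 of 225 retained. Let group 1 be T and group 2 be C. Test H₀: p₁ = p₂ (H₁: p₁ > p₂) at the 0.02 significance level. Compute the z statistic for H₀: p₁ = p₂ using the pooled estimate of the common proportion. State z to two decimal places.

z = 2.76

p̂₁ = 591/763 = 0.7746, p̂₂ = 154/225 = 0.6844.
Pooled p̂ = (591+154)/(763+225) = 745/988 = 0.7540.
SE = √(0.185459 × 0.00575506) = 0.0327.
z = (0.7746 − 0.6844)/0.0327 = 0.0902/0.0327 = 2.76.
p-value = P(Z > 2.759) ≈ 0.0029. With α = 0.02, reject H₀.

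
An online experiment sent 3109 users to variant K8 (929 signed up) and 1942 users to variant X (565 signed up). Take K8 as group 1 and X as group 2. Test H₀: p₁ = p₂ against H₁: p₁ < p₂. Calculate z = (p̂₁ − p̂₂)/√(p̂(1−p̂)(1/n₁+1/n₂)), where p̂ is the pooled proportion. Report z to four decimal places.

p̂₁ = 929/3109 ≈ 0.298810, p̂₂ = 565/1942 ≈ 0.290937.
Pooled p̂ = (929+565)/(3109+1942) = 1494/5051 = 0.295783.
SE = √(0.208295 × 0.00083658) = 0.013201.
z = (0.298810 − 0.290937)/0.013201 = 0.007873/0.013201 = 0.5964.
p-value = P(Z < 0.596) ≈ 0.7245.

z = 0.5964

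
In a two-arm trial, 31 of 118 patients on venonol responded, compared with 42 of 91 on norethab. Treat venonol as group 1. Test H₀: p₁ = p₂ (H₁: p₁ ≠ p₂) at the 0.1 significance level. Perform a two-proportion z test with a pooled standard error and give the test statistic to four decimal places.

p̂₁ = 31/118 ≈ 0.262712, p̂₂ = 42/91 ≈ 0.461538.
Pooled p̂ = (31+42)/(118+91) = 73/209 = 0.349282.
SE = √(p̂(1−p̂)(1/n₁+1/n₂)) = √(0.349282·0.650718·0.0194636) = √(0.00442377) = 0.066511.
z = (0.262712 − 0.461538)/0.066511 = -0.198826/0.066511 = -2.9894.
p-value = 2·P(Z > 2.989) ≈ 0.0028; since p < α = 0.1, reject H₀.

z = -2.9894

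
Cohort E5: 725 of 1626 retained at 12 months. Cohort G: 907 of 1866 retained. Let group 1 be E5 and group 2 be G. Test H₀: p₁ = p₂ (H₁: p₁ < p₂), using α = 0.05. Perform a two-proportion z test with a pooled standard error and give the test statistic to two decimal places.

z = -2.37

p̂₁ = 725/1626 = 0.44588, p̂₂ = 907/1866 = 0.48607.
Pooled p̂ = (725+907)/(1626+1866) = 1632/3492 = 0.46735.
SE = √(0.248934 × 0.00115091) = 0.01693.
z = (0.44588 − 0.48607)/0.01693 = -0.04019/0.01693 = -2.37.
p-value = P(Z < -2.374) ≈ 0.0088, so at α = 0.05 we reject H₀.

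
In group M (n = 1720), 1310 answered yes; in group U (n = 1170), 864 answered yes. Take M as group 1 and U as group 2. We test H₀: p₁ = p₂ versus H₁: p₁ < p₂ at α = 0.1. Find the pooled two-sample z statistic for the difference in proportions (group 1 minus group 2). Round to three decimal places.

p̂₁ = 1310/1720 = 0.76163, p̂₂ = 864/1170 = 0.73846.
Pooled p̂ = (1310+864)/(1720+1170) = 2174/2890 = 0.75225.
SE = √(p̂(1−p̂)(1/n₁+1/n₂)) = √(0.75225·0.24775·0.0014361) = √(0.000267646) = 0.01636.
z = (0.76163 − 0.73846)/0.01636 = 0.02317/0.01636 = 1.416.
p-value = P(Z < 1.416) ≈ 0.9216, so at α = 0.1 we fail to reject H₀.

z = 1.416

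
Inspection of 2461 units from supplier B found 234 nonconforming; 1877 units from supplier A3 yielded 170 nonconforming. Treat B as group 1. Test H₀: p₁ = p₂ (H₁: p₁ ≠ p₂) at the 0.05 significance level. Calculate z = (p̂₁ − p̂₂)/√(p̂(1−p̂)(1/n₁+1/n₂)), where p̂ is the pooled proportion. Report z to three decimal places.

p̂₁ = 234/2461 ≈ 0.095083, p̂₂ = 170/1877 ≈ 0.090570.
Pooled p̂ = (234+170)/(2461+1877) = 404/4338 = 0.093130.
SE = √(0.0844572 × 0.000939104) = 0.008906.
z = (0.095083 − 0.090570)/0.008906 = 0.004513/0.008906 = 0.507.
Two-sided p-value ≈ 2·Φ(−0.507) = 0.6123, so at α = 0.05 we fail to reject H₀.

z = 0.507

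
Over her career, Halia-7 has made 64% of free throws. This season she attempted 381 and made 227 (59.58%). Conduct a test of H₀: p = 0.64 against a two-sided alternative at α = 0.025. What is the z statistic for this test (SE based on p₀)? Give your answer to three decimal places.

p̂ = 227/381 ≈ 0.59580.
Standard error under H₀: √(0.64×0.36/381) = 0.02459.
z = (0.59580 − 0.64)/0.02459 = -0.04420/0.02459 = -1.797.
p-value = 2·P(Z > 1.797) ≈ 0.0723. With α = 0.025, fail to reject H₀.

z = -1.797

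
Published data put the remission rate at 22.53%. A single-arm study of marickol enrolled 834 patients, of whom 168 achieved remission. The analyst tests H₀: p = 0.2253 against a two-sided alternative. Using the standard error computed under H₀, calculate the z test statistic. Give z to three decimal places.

p̂ = 168/834 = 0.20144.
Standard error under H₀: √(0.2253×0.7747/834) = 0.01447.
z = (0.20144 − 0.2253)/0.01447 = -0.02386/0.01447 = -1.649.
Two-sided p-value ≈ 2·Φ(−1.649) = 0.0991.

z = -1.649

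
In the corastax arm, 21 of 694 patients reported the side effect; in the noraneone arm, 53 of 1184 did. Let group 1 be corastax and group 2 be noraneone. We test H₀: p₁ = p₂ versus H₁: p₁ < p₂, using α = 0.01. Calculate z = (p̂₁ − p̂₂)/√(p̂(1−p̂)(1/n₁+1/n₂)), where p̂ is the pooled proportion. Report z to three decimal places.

z = -1.559

p̂₁ = 21/694 ≈ 0.03026, p̂₂ = 53/1184 ≈ 0.04476.
Pooled p̂ = (21+53)/(694+1184) = 74/1878 = 0.03940.
SE = √(p̂(1−p̂)(1/n₁+1/n₂)) = √(0.03940·0.96060·0.00228552) = √(8.6509e-05) = 0.00930.
z = (0.03026 − 0.04476)/0.00930 = -0.01450/0.00930 = -1.559.
p-value = P(Z < -1.559) ≈ 0.0594; since p > α = 0.01, fail to reject H₀.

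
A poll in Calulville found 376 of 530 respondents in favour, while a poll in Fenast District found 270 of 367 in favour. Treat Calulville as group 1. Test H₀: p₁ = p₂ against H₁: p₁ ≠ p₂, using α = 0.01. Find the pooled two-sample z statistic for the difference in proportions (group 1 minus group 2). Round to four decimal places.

z = -0.8614

p̂₁ = 376/530 = 0.709434, p̂₂ = 270/367 = 0.735695.
Pooled p̂ = (376+270)/(530+367) = 646/897 = 0.720178.
SE = √(p̂(1−p̂)(1/n₁+1/n₂)) = √(0.720178·0.279822·0.00461159) = √(0.000929334) = 0.030485.
z = (0.709434 − 0.735695)/0.030485 = -0.026261/0.030485 = -0.8614.
Two-sided p-value ≈ 2·Φ(−0.861) = 0.3890. With α = 0.01, fail to reject H₀.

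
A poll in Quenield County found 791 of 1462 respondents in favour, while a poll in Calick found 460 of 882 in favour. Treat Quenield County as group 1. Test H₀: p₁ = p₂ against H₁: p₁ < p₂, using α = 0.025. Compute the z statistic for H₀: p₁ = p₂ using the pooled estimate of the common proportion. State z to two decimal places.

z = 0.92

p̂₁ = 791/1462 ≈ 0.5410, p̂₂ = 460/882 ≈ 0.5215.
Pooled p̂ = (791+460)/(1462+882) = 1251/2344 = 0.5337.
SE = √(p̂(1−p̂)(1/n₁+1/n₂)) = √(0.5337·0.4663·0.00181778) = √(0.000452381) = 0.0213.
z = (0.5410 − 0.5215)/0.0213 = 0.0195/0.0213 = 0.92.
p-value = P(Z < 0.917) ≈ 0.8204. With α = 0.025, fail to reject H₀.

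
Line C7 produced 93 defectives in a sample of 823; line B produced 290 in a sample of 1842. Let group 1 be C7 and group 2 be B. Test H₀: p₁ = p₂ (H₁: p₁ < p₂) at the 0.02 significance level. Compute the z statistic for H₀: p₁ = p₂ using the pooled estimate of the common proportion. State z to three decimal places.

p̂₁ = 93/823 = 0.11300, p̂₂ = 290/1842 = 0.15744.
Pooled p̂ = (93+290)/(823+1842) = 383/2665 = 0.14371.
SE = √(0.123061 × 0.00175795) = 0.01471.
z = (0.11300 − 0.15744)/0.01471 = -0.04444/0.01471 = -3.021.
p-value = P(Z < -3.021) ≈ 0.0013. With α = 0.02, reject H₀.

z = -3.021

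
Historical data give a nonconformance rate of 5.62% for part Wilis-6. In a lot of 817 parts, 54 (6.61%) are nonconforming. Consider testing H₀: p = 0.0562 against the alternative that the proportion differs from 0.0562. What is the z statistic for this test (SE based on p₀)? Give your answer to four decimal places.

p̂ = 54/817 ≈ 0.066095.
SE = √(p₀(1−p₀)/n) = √(0.053042/817) = 0.008057.
z = (0.066095 − 0.0562)/0.008057 = 0.009895/0.008057 = 1.2281.
p-value = 2·P(Z > 1.228) ≈ 0.2194.

z = 1.2281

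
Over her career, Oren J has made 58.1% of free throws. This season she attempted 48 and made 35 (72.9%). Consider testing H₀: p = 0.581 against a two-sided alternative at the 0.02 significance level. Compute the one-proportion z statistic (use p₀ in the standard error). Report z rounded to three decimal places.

p̂ = 35/48 ≈ 0.729167.
Under H₀, SE = √(0.581·0.419/48) = √(0.00507165) = 0.071215.
z = (0.729167 − 0.581)/0.071215 = 0.148167/0.071215 = 2.081.
Two-sided p-value ≈ 2·Φ(−2.081) = 0.0375, so at α = 0.02 we fail to reject H₀.

z = 2.081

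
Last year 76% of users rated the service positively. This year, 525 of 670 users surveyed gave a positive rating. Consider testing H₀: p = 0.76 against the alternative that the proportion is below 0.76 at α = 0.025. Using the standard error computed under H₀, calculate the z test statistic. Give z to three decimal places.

z = 1.429

p̂ = 525/670 ≈ 0.78358.
Standard error under H₀: √(0.76×0.24/670) = 0.01650.
z = (0.78358 − 0.76)/0.01650 = 0.02358/0.01650 = 1.429.
p-value = P(Z < 1.429) ≈ 0.9235, so at α = 0.025 we fail to reject H₀.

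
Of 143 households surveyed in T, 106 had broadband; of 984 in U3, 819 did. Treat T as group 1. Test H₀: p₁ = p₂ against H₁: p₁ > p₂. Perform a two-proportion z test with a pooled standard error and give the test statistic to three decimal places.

p̂₁ = 106/143 ≈ 0.741259, p̂₂ = 819/984 ≈ 0.832317.
Pooled p̂ = (106+819)/(143+984) = 925/1127 = 0.820763.
SE = √(p̂(1−p̂)(1/n₁+1/n₂)) = √(0.820763·0.179237·0.00800927) = √(0.00117825) = 0.034326.
z = (0.741259 − 0.832317)/0.034326 = -0.091058/0.034326 = -2.653.

z = -2.653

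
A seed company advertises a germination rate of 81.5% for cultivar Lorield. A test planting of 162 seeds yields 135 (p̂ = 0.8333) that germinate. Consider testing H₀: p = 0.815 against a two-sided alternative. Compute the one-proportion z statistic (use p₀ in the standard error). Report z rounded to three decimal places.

z = 0.601

p̂ = 135/162 ≈ 0.83333.
Standard error under H₀: √(0.815×0.185/162) = 0.03051.
z = (0.83333 − 0.815)/0.03051 = 0.01833/0.03051 = 0.601.
p-value = 2·P(Z > 0.601) ≈ 0.5479.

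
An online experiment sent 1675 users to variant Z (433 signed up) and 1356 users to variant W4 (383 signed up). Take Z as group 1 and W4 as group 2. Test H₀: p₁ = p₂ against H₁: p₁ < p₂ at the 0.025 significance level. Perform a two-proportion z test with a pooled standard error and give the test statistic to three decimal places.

p̂₁ = 433/1675 ≈ 0.25851, p̂₂ = 383/1356 ≈ 0.28245.
Pooled p̂ = (433+383)/(1675+1356) = 816/3031 = 0.26922.
SE = √(p̂(1−p̂)(1/n₁+1/n₂)) = √(0.26922·0.73078·0.00133448) = √(0.000262545) = 0.01620.
z = (0.25851 − 0.28245)/0.01620 = -0.02394/0.01620 = -1.478.
p-value = P(Z < -1.478) ≈ 0.0698; since p > α = 0.025, fail to reject H₀.

z = -1.478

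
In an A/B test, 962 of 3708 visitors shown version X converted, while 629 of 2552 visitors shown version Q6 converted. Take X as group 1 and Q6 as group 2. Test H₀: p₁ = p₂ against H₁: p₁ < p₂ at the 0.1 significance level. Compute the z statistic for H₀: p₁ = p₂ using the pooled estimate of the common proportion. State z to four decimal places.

p̂₁ = 962/3708 = 0.2594391, p̂₂ = 629/2552 = 0.2464734.
Pooled p̂ = (962+629)/(3708+2552) = 1591/6260 = 0.2541534.
SE = √(0.189559 × 0.000661537) = 0.0111982.
z = (0.2594391 − 0.2464734)/0.0111982 = 0.0129657/0.0111982 = 1.1578.
p-value = P(Z < 1.158) ≈ 0.8765; since p > α = 0.1, fail to reject H₀.

z = 1.1578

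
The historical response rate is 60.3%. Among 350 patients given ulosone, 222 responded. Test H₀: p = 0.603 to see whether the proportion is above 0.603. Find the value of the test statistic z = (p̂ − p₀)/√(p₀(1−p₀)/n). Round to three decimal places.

p̂ = 222/350 ≈ 0.634286.
SE = √(p₀(1−p₀)/n) = √(0.23939/350) = 0.026153.
z = (0.634286 − 0.603)/0.026153 = 0.031286/0.026153 = 1.196.

z = 1.196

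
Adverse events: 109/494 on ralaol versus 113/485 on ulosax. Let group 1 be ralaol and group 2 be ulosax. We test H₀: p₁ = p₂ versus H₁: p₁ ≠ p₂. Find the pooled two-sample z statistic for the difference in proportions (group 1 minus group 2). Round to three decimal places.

p̂₁ = 109/494 = 0.22065, p̂₂ = 113/485 = 0.23299.
Pooled p̂ = (109+113)/(494+485) = 222/979 = 0.22676.
SE = √(0.175341 × 0.00408615) = 0.02677.
z = (0.22065 − 0.23299)/0.02677 = -0.01234/0.02677 = -0.461.
Two-sided p-value ≈ 2·Φ(−0.461) = 0.6447.

z = -0.461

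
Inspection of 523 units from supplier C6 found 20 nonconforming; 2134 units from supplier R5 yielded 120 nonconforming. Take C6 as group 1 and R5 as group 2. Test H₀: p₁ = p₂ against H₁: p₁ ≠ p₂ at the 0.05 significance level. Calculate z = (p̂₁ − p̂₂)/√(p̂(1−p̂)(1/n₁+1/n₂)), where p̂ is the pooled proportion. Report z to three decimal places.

z = -1.650

p̂₁ = 20/523 ≈ 0.03824, p̂₂ = 120/2134 ≈ 0.05623.
Pooled p̂ = (20+120)/(523+2134) = 140/2657 = 0.05269.
SE = √(0.0499147 × 0.00238065) = 0.01090.
z = (0.03824 − 0.05623)/0.01090 = -0.01799/0.01090 = -1.650.
Two-sided p-value ≈ 2·Φ(−1.650) = 0.0988, so at α = 0.05 we fail to reject H₀.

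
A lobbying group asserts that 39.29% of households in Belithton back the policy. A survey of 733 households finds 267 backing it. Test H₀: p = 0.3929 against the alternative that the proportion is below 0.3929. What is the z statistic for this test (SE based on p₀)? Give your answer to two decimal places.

p̂ = 267/733 = 0.3643.
Standard error under H₀: √(0.3929×0.6071/733) = 0.0180.
z = (0.3643 − 0.3929)/0.0180 = -0.0286/0.0180 = -1.59.

z = -1.59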